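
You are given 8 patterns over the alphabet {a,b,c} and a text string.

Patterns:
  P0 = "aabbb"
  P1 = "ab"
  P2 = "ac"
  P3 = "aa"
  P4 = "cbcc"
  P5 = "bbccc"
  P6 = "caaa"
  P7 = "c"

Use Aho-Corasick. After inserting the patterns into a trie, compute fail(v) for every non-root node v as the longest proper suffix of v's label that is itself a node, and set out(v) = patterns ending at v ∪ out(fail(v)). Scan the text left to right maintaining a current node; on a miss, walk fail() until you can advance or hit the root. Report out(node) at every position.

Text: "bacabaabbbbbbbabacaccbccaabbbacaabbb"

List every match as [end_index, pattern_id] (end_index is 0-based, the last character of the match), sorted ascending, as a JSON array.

Build automaton:
Trie nodes:
  0='ε' goto a→1 b→12 c→8
  1='a' goto a→2 b→6 c→7
  2='aa' goto b→3  ←P3
  3='aab' goto b→4
  4='aabb' goto b→5
  5='aabbb' goto ·  ←P0
  6='ab' goto ·  ←P1
  7='ac' goto ·  ←P2
  8='c' goto a→17 b→9  ←P7
  9='cb' goto c→10
  10='cbc' goto c→11
  11='cbcc' goto ·  ←P4
  12='b' goto b→13
  13='bb' goto c→14
  14='bbc' goto c→15
  15='bbcc' goto c→16
  16='bbccc' goto ·  ←P5
  17='ca' goto a→18
  18='caa' goto a→19
  19='caaa' goto ·  ←P6

BFS fail/out derivation:
  fail(1) 'a': from fail(0)=0 chase 'a': 0 ⇒ 0;  out=∅∪out(0)=∅
  fail(8) 'c': from fail(0)=0 chase 'c': 0 ⇒ 0;  out={7}∪out(0)={7}
  fail(12) 'b': from fail(0)=0 chase 'b': 0 ⇒ 0;  out=∅∪out(0)=∅
  fail(2) 'aa': from fail(1)=0 chase 'a': 0 ⇒ 1;  out={3}∪out(1)={3}
  fail(6) 'ab': from fail(1)=0 chase 'b': 0 ⇒ 12;  out={1}∪out(12)={1}
  fail(7) 'ac': from fail(1)=0 chase 'c': 0 ⇒ 8;  out={2}∪out(8)={2,7}
  fail(9) 'cb': from fail(8)=0 chase 'b': 0 ⇒ 12;  out=∅∪out(12)=∅
  fail(13) 'bb': from fail(12)=0 chase 'b': 0 ⇒ 12;  out=∅∪out(12)=∅
  fail(17) 'ca': from fail(8)=0 chase 'a': 0 ⇒ 1;  out=∅∪out(1)=∅
  fail(3) 'aab': from fail(2)=1 chase 'b': 1 ⇒ 6;  out=∅∪out(6)={1}
  fail(10) 'cbc': from fail(9)=12 chase 'c': 12→0 ⇒ 8;  out=∅∪out(8)={7}
  fail(14) 'bbc': from fail(13)=12 chase 'c': 12→0 ⇒ 8;  out=∅∪out(8)={7}
  fail(18) 'caa': from fail(17)=1 chase 'a': 1 ⇒ 2;  out=∅∪out(2)={3}
  fail(4) 'aabb': from fail(3)=6 chase 'b': 6→12 ⇒ 13;  out=∅∪out(13)=∅
  fail(11) 'cbcc': from fail(10)=8 chase 'c': 8→0 ⇒ 8;  out={4}∪out(8)={4,7}
  fail(15) 'bbcc': from fail(14)=8 chase 'c': 8→0 ⇒ 8;  out=∅∪out(8)={7}
  fail(19) 'caaa': from fail(18)=2 chase 'a': 2→1 ⇒ 2;  out={6}∪out(2)={3,6}
  fail(5) 'aabbb': from fail(4)=13 chase 'b': 13→12 ⇒ 13;  out={0}∪out(13)={0}
  fail(16) 'bbccc': from fail(15)=8 chase 'c': 8→0 ⇒ 8;  out={5}∪out(8)={5,7}

Text stream:
pos 0 'b': at 12
pos 1 'a': at 1 ·f
pos 2 'c': at 7  emit P2@[1:2],P7@[2:2]
pos 3 'a': at 17 ·f
pos 4 'b': at 6 ·f  emit P1@[3:4]
pos 5 'a': at 1 ·f
pos 6 'a': at 2  emit P3@[5:6]
pos 7 'b': at 3  emit P1@[6:7]
pos 8 'b': at 4
pos 9 'b': at 5  emit P0@[5:9]
pos 10 'b': at 13 ·f
pos 11 'b': at 13 ·f
pos 12 'b': at 13 ·f
pos 13 'b': at 13 ·f
pos 14 'a': at 1 ·f
pos 15 'b': at 6  emit P1@[14:15]
pos 16 'a': at 1 ·f
pos 17 'c': at 7  emit P2@[16:17],P7@[17:17]
pos 18 'a': at 17 ·f
pos 19 'c': at 7 ·f  emit P2@[18:19],P7@[19:19]
pos 20 'c': at 8 ·f  emit P7@[20:20]
pos 21 'b': at 9
pos 22 'c': at 10  emit P7@[22:22]
pos 23 'c': at 11  emit P4@[20:23],P7@[23:23]
pos 24 'a': at 17 ·f
pos 25 'a': at 18  emit P3@[24:25]
pos 26 'b': at 3 ·f  emit P1@[25:26]
pos 27 'b': at 4
pos 28 'b': at 5  emit P0@[24:28]
pos 29 'a': at 1 ·f
pos 30 'c': at 7  emit P2@[29:30],P7@[30:30]
pos 31 'a': at 17 ·f
pos 32 'a': at 18  emit P3@[31:32]
pos 33 'b': at 3 ·f  emit P1@[32:33]
pos 34 'b': at 4
pos 35 'b': at 5  emit P0@[31:35]

Matches: [[2,2],[2,7],[4,1],[6,3],[7,1],[9,0],[15,1],[17,2],[17,7],[19,2],[19,7],[20,7],[22,7],[23,4],[23,7],[25,3],[26,1],[28,0],[30,2],[30,7],[32,3],[33,1],[35,0]]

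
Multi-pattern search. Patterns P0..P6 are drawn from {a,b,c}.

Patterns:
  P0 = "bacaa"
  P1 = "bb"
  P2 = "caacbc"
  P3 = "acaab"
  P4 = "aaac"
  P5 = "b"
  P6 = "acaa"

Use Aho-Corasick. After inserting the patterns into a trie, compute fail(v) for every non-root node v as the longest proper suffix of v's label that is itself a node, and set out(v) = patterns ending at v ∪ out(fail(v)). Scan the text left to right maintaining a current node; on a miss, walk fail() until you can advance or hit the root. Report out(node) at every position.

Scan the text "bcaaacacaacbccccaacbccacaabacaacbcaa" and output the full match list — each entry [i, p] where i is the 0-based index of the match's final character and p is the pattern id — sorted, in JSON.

Construct AC machine:
Trie nodes:
  n0 'ε': a→13 b→1 c→7
  n1 'b': a→2 b→6  ←P5
  n2 'ba': c→3
  n3 'bac': a→4
  n4 'baca': a→5
  n5 'bacaa': ·  ←P0
  n6 'bb': ·  ←P1
  n7 'c': a→8
  n8 'ca': a→9
  n9 'caa': c→10
  n10 'caac': b→11
  n11 'caacb': c→12
  n12 'caacbc': ·  ←P2
  n13 'a': a→18 c→14
  n14 'ac': a→15
  n15 'aca': a→16
  n16 'acaa': b→17  ←P6
  n17 'acaab': ·  ←P3
  n18 'aa': a→19
  n19 'aaa': c→20
  n20 'aaac': ·  ←P4

BFS fail/out derivation:
  n1('b'): parent n0 fail=0; on 'b' 0 → fail=0;  out {5}∪∅={5}
  n7('c'): parent n0 fail=0; on 'c' 0 → fail=0;  out ∅∪∅=∅
  n13('a'): parent n0 fail=0; on 'a' 0 → fail=0;  out ∅∪∅=∅
  n2('ba'): parent n1 fail=0; on 'a' 0 → fail=13;  out ∅∪∅=∅
  n6('bb'): parent n1 fail=0; on 'b' 0 → fail=1;  out {1}∪{5}={1,5}
  n8('ca'): parent n7 fail=0; on 'a' 0 → fail=13;  out ∅∪∅=∅
  n14('ac'): parent n13 fail=0; on 'c' 0 → fail=7;  out ∅∪∅=∅
  n18('aa'): parent n13 fail=0; on 'a' 0 → fail=13;  out ∅∪∅=∅
  n3('bac'): parent n2 fail=13; on 'c' 13 → fail=14;  out ∅∪∅=∅
  n9('caa'): parent n8 fail=13; on 'a' 13 → fail=18;  out ∅∪∅=∅
  n15('aca'): parent n14 fail=7; on 'a' 7 → fail=8;  out ∅∪∅=∅
  n19('aaa'): parent n18 fail=13; on 'a' 13 → fail=18;  out ∅∪∅=∅
  n4('baca'): parent n3 fail=14; on 'a' 14 → fail=15;  out ∅∪∅=∅
  n10('caac'): parent n9 fail=18; on 'c' 18→13 → fail=14;  out ∅∪∅=∅
  n16('acaa'): parent n15 fail=8; on 'a' 8 → fail=9;  out {6}∪∅={6}
  n20('aaac'): parent n19 fail=18; on 'c' 18→13 → fail=14;  out {4}∪∅={4}
  n5('bacaa'): parent n4 fail=15; on 'a' 15 → fail=16;  out {0}∪{6}={0,6}
  n11('caacb'): parent n10 fail=14; on 'b' 14→7→0 → fail=1;  out ∅∪{5}={5}
  n17('acaab'): parent n16 fail=9; on 'b' 9→18→13→0 → fail=1;  out {3}∪{5}={3,5}
  n12('caacbc'): parent n11 fail=1; on 'c' 1→0 → fail=7;  out {2}∪∅={2}

Text stream:
[0] read 'b'  n0⇒n1  → match P5@[0:0]
[1] read 'c'  n1⇒n7 (fail-walked)
[2] read 'a'  n7⇒n8
[3] read 'a'  n8⇒n9
[4] read 'a'  n9⇒n19 (fail-walked)
[5] read 'c'  n19⇒n20  → match P4@[2:5]
[6] read 'a'  n20⇒n15 (fail-walked)
[7] read 'c'  n15⇒n14 (fail-walked)
[8] read 'a'  n14⇒n15
[9] read 'a'  n15⇒n16  → match P6@[6:9]
[10] read 'c'  n16⇒n10 (fail-walked)
[11] read 'b'  n10⇒n11  → match P5@[11:11]
[12] read 'c'  n11⇒n12  → match P2@[7:12]
[13] read 'c'  n12⇒n7 (fail-walked)
[14] read 'c'  n7⇒n7 (fail-walked)
[15] read 'c'  n7⇒n7 (fail-walked)
[16] read 'a'  n7⇒n8
[17] read 'a'  n8⇒n9
[18] read 'c'  n9⇒n10
[19] read 'b'  n10⇒n11  → match P5@[19:19]
[20] read 'c'  n11⇒n12  → match P2@[15:20]
[21] read 'c'  n12⇒n7 (fail-walked)
[22] read 'a'  n7⇒n8
[23] read 'c'  n8⇒n14 (fail-walked)
[24] read 'a'  n14⇒n15
[25] read 'a'  n15⇒n16  → match P6@[22:25]
[26] read 'b'  n16⇒n17  → match P3@[22:26],P5@[26:26]
[27] read 'a'  n17⇒n2 (fail-walked)
[28] read 'c'  n2⇒n3
[29] read 'a'  n3⇒n4
[30] read 'a'  n4⇒n5  → match P0@[26:30],P6@[27:30]
[31] read 'c'  n5⇒n10 (fail-walked)
[32] read 'b'  n10⇒n11  → match P5@[32:32]
[33] read 'c'  n11⇒n12  → match P2@[28:33]
[34] read 'a'  n12⇒n8 (fail-walked)
[35] read 'a'  n8⇒n9

Result: [[0,5],[5,4],[9,6],[11,5],[12,2],[19,5],[20,2],[25,6],[26,3],[26,5],[30,0],[30,6],[32,5],[33,2]]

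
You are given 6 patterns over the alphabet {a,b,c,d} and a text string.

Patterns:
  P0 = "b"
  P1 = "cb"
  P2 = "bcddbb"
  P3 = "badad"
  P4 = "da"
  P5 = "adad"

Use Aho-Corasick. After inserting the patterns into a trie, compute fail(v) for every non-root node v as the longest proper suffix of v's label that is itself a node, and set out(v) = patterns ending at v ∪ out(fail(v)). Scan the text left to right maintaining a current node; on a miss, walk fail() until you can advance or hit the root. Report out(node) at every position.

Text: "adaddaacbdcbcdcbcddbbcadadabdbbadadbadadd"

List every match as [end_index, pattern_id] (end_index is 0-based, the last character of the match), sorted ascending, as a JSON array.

Build:
Trie (insert patterns):
  0='ε' goto a→15 b→1 c→2 d→13
  1='b' goto a→9 c→4  [P0 ends]
  2='c' goto b→3
  3='cb' goto ·  [P1 ends]
  4='bc' goto d→5
  5='bcd' goto d→6
  6='bcdd' goto b→7
  7='bcddb' goto b→8
  8='bcddbb' goto ·  [P2 ends]
  9='ba' goto d→10
  10='bad' goto a→11
  11='bada' goto d→12
  12='badad' goto ·  [P3 ends]
  13='d' goto a→14
  14='da' goto ·  [P4 ends]
  15='a' goto d→16
  16='ad' goto a→17
  17='ada' goto d→18
  18='adad' goto ·  [P5 ends]

Failure links (BFS by depth):
  fail(1) 'b': from fail(0)=0 chase 'b': 0 ⇒ 0;  out={0}∪out(0)={0}
  fail(2) 'c': from fail(0)=0 chase 'c': 0 ⇒ 0;  out=∅∪out(0)=∅
  fail(13) 'd': from fail(0)=0 chase 'd': 0 ⇒ 0;  out=∅∪out(0)=∅
  fail(15) 'a': from fail(0)=0 chase 'a': 0 ⇒ 0;  out=∅∪out(0)=∅
  fail(3) 'cb': from fail(2)=0 chase 'b': 0 ⇒ 1;  out={1}∪out(1)={0,1}
  fail(4) 'bc': from fail(1)=0 chase 'c': 0 ⇒ 2;  out=∅∪out(2)=∅
  fail(9) 'ba': from fail(1)=0 chase 'a': 0 ⇒ 15;  out=∅∪out(15)=∅
  fail(14) 'da': from fail(13)=0 chase 'a': 0 ⇒ 15;  out={4}∪out(15)={4}
  fail(16) 'ad': from fail(15)=0 chase 'd': 0 ⇒ 13;  out=∅∪out(13)=∅
  fail(5) 'bcd': from fail(4)=2 chase 'd': 2→0 ⇒ 13;  out=∅∪out(13)=∅
  fail(10) 'bad': from fail(9)=15 chase 'd': 15 ⇒ 16;  out=∅∪out(16)=∅
  fail(17) 'ada': from fail(16)=13 chase 'a': 13 ⇒ 14;  out=∅∪out(14)={4}
  fail(6) 'bcdd': from fail(5)=13 chase 'd': 13→0 ⇒ 13;  out=∅∪out(13)=∅
  fail(11) 'bada': from fail(10)=16 chase 'a': 16 ⇒ 17;  out=∅∪out(17)={4}
  fail(18) 'adad': from fail(17)=14 chase 'd': 14→15 ⇒ 16;  out={5}∪out(16)={5}
  fail(7) 'bcddb': from fail(6)=13 chase 'b': 13→0 ⇒ 1;  out=∅∪out(1)={0}
  fail(12) 'badad': from fail(11)=17 chase 'd': 17 ⇒ 18;  out={3}∪out(18)={3,5}
  fail(8) 'bcddbb': from fail(7)=1 chase 'b': 1→0 ⇒ 1;  out={2}∪out(1)={0,2}

Text stream:
pos 0 'a': at 15
pos 1 'd': at 16
pos 2 'a': at 17  → match P4@[1:2]
pos 3 'd': at 18  → match P5@[0:3]
pos 4 'd': at 13 (fail-walked)
pos 5 'a': at 14  → match P4@[4:5]
pos 6 'a': at 15 (fail-walked)
pos 7 'c': at 2 (fail-walked)
pos 8 'b': at 3  → match P0@[8:8],P1@[7:8]
pos 9 'd': at 13 (fail-walked)
pos 10 'c': at 2 (fail-walked)
pos 11 'b': at 3  → match P0@[11:11],P1@[10:11]
pos 12 'c': at 4 (fail-walked)
pos 13 'd': at 5
pos 14 'c': at 2 (fail-walked)
pos 15 'b': at 3  → match P0@[15:15],P1@[14:15]
pos 16 'c': at 4 (fail-walked)
pos 17 'd': at 5
pos 18 'd': at 6
pos 19 'b': at 7  → match P0@[19:19]
pos 20 'b': at 8  → match P0@[20:20],P2@[15:20]
pos 21 'c': at 4 (fail-walked)
pos 22 'a': at 15 (fail-walked)
pos 23 'd': at 16
pos 24 'a': at 17  → match P4@[23:24]
pos 25 'd': at 18  → match P5@[22:25]
pos 26 'a': at 17 (fail-walked)  → match P4@[25:26]
pos 27 'b': at 1 (fail-walked)  → match P0@[27:27]
pos 28 'd': at 13 (fail-walked)
pos 29 'b': at 1 (fail-walked)  → match P0@[29:29]
pos 30 'b': at 1 (fail-walked)  → match P0@[30:30]
pos 31 'a': at 9
pos 32 'd': at 10
pos 33 'a': at 11  → match P4@[32:33]
pos 34 'd': at 12  → match P3@[30:34],P5@[31:34]
pos 35 'b': at 1 (fail-walked)  → match P0@[35:35]
pos 36 'a': at 9
pos 37 'd': at 10
pos 38 'a': at 11  → match P4@[37:38]
pos 39 'd': at 12  → match P3@[35:39],P5@[36:39]
pos 40 'd': at 13 (fail-walked)

Matches: [[2,4],[3,5],[5,4],[8,0],[8,1],[11,0],[11,1],[15,0],[15,1],[19,0],[20,0],[20,2],[24,4],[25,5],[26,4],[27,0],[29,0],[30,0],[33,4],[34,3],[34,5],[35,0],[38,4],[39,3],[39,5]]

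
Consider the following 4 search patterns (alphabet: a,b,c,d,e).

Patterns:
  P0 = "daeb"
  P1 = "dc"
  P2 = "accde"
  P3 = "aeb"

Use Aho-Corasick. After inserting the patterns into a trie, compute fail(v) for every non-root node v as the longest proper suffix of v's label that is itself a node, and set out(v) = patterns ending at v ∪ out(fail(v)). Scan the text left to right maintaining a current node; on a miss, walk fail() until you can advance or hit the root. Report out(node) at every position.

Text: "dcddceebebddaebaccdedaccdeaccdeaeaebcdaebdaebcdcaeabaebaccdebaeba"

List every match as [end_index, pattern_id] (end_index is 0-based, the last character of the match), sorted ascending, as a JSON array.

Build automaton:
Trie (insert patterns):
  0='ε' goto a→6 d→1
  1='d' goto a→2 c→5
  2='da' goto e→3
  3='dae' goto b→4
  4='daeb' goto ·  ←P0
  5='dc' goto ·  ←P1
  6='a' goto c→7 e→11
  7='ac' goto c→8
  8='acc' goto d→9
  9='accd' goto e→10
  10='accde' goto ·  ←P2
  11='ae' goto b→12
  12='aeb' goto ·  ←P3

BFS fail/out derivation:
  n1('d'): parent n0 fail=0; on 'd' 0 → fail=0;  out ∅∪∅=∅
  n6('a'): parent n0 fail=0; on 'a' 0 → fail=0;  out ∅∪∅=∅
  n2('da'): parent n1 fail=0; on 'a' 0 → fail=6;  out ∅∪∅=∅
  n5('dc'): parent n1 fail=0; on 'c' 0 → fail=0;  out {1}∪∅={1}
  n7('ac'): parent n6 fail=0; on 'c' 0 → fail=0;  out ∅∪∅=∅
  n11('ae'): parent n6 fail=0; on 'e' 0 → fail=0;  out ∅∪∅=∅
  n3('dae'): parent n2 fail=6; on 'e' 6 → fail=11;  out ∅∪∅=∅
  n8('acc'): parent n7 fail=0; on 'c' 0 → fail=0;  out ∅∪∅=∅
  n12('aeb'): parent n11 fail=0; on 'b' 0 → fail=0;  out {3}∪∅={3}
  n4('daeb'): parent n3 fail=11; on 'b' 11 → fail=12;  out {0}∪{3}={0,3}
  n9('accd'): parent n8 fail=0; on 'd' 0 → fail=1;  out ∅∪∅=∅
  n10('accde'): parent n9 fail=1; on 'e' 1→0 → fail=0;  out {2}∪∅={2}

Text stream:
pos 0 'd': at 1
pos 1 'c': at 5  ** P1@[0:1]
pos 2 'd': at 1 (via fail)
pos 3 'd': at 1 (via fail)
pos 4 'c': at 5  ** P1@[3:4]
pos 5 'e': at 0 (via fail)
pos 6 'e': at 0
pos 7 'b': at 0
pos 8 'e': at 0
pos 9 'b': at 0
pos 10 'd': at 1
pos 11 'd': at 1 (via fail)
pos 12 'a': at 2
pos 13 'e': at 3
pos 14 'b': at 4  ** P0@[11:14],P3@[12:14]
pos 15 'a': at 6 (via fail)
pos 16 'c': at 7
pos 17 'c': at 8
pos 18 'd': at 9
pos 19 'e': at 10  ** P2@[15:19]
pos 20 'd': at 1 (via fail)
pos 21 'a': at 2
pos 22 'c': at 7 (via fail)
pos 23 'c': at 8
pos 24 'd': at 9
pos 25 'e': at 10  ** P2@[21:25]
pos 26 'a': at 6 (via fail)
pos 27 'c': at 7
pos 28 'c': at 8
pos 29 'd': at 9
pos 30 'e': at 10  ** P2@[26:30]
pos 31 'a': at 6 (via fail)
pos 32 'e': at 11
pos 33 'a': at 6 (via fail)
pos 34 'e': at 11
pos 35 'b': at 12  ** P3@[33:35]
pos 36 'c': at 0 (via fail)
pos 37 'd': at 1
pos 38 'a': at 2
pos 39 'e': at 3
pos 40 'b': at 4  ** P0@[37:40],P3@[38:40]
pos 41 'd': at 1 (via fail)
pos 42 'a': at 2
pos 43 'e': at 3
pos 44 'b': at 4  ** P0@[41:44],P3@[42:44]
pos 45 'c': at 0 (via fail)
pos 46 'd': at 1
pos 47 'c': at 5  ** P1@[46:47]
pos 48 'a': at 6 (via fail)
pos 49 'e': at 11
pos 50 'a': at 6 (via fail)
pos 51 'b': at 0 (via fail)
pos 52 'a': at 6
pos 53 'e': at 11
pos 54 'b': at 12  ** P3@[52:54]
pos 55 'a': at 6 (via fail)
pos 56 'c': at 7
pos 57 'c': at 8
pos 58 'd': at 9
pos 59 'e': at 10  ** P2@[55:59]
pos 60 'b': at 0 (via fail)
pos 61 'a': at 6
pos 62 'e': at 11
pos 63 'b': at 12  ** P3@[61:63]
pos 64 'a': at 6 (via fail)

Result: [[1,1],[4,1],[14,0],[14,3],[19,2],[25,2],[30,2],[35,3],[40,0],[40,3],[44,0],[44,3],[47,1],[54,3],[59,2],[63,3]]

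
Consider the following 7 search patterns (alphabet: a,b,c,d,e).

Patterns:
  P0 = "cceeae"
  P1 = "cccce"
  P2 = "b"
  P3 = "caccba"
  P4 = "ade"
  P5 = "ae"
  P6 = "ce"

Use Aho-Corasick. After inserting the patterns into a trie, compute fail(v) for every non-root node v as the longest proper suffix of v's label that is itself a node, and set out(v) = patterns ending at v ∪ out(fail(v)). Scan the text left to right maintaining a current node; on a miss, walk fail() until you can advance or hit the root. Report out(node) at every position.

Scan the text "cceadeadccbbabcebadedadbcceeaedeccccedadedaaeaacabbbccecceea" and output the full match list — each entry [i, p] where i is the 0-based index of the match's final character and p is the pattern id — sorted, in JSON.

Construct AC machine:
Trie nodes:
  n0 'ε': a→16 b→10 c→1
  n1 'c': a→11 c→2 e→20
  n2 'cc': c→7 e→3
  n3 'cce': e→4
  n4 'ccee': a→5
  n5 'cceea': e→6
  n6 'cceeae': ·  ←P0
  n7 'ccc': c→8
  n8 'cccc': e→9
  n9 'cccce': ·  ←P1
  n10 'b': ·  ←P2
  n11 'ca': c→12
  n12 'cac': c→13
  n13 'cacc': b→14
  n14 'caccb': a→15
  n15 'caccba': ·  ←P3
  n16 'a': d→17 e→19
  n17 'ad': e→18
  n18 'ade': ·  ←P4
  n19 'ae': ·  ←P5
  n20 'ce': ·  ←P6

Failure links (BFS by depth):
  fail(1) 'c': from fail(0)=0 chase 'c': 0 ⇒ 0;  out=∅∪out(0)=∅
  fail(10) 'b': from fail(0)=0 chase 'b': 0 ⇒ 0;  out={2}∪out(0)={2}
  fail(16) 'a': from fail(0)=0 chase 'a': 0 ⇒ 0;  out=∅∪out(0)=∅
  fail(2) 'cc': from fail(1)=0 chase 'c': 0 ⇒ 1;  out=∅∪out(1)=∅
  fail(11) 'ca': from fail(1)=0 chase 'a': 0 ⇒ 16;  out=∅∪out(16)=∅
  fail(17) 'ad': from fail(16)=0 chase 'd': 0 ⇒ 0;  out=∅∪out(0)=∅
  fail(19) 'ae': from fail(16)=0 chase 'e': 0 ⇒ 0;  out={5}∪out(0)={5}
  fail(20) 'ce': from fail(1)=0 chase 'e': 0 ⇒ 0;  out={6}∪out(0)={6}
  fail(3) 'cce': from fail(2)=1 chase 'e': 1 ⇒ 20;  out=∅∪out(20)={6}
  fail(7) 'ccc': from fail(2)=1 chase 'c': 1 ⇒ 2;  out=∅∪out(2)=∅
  fail(12) 'cac': from fail(11)=16 chase 'c': 16→0 ⇒ 1;  out=∅∪out(1)=∅
  fail(18) 'ade': from fail(17)=0 chase 'e': 0 ⇒ 0;  out={4}∪out(0)={4}
  fail(4) 'ccee': from fail(3)=20 chase 'e': 20→0 ⇒ 0;  out=∅∪out(0)=∅
  fail(8) 'cccc': from fail(7)=2 chase 'c': 2 ⇒ 7;  out=∅∪out(7)=∅
  fail(13) 'cacc': from fail(12)=1 chase 'c': 1 ⇒ 2;  out=∅∪out(2)=∅
  fail(5) 'cceea': from fail(4)=0 chase 'a': 0 ⇒ 16;  out=∅∪out(16)=∅
  fail(9) 'cccce': from fail(8)=7 chase 'e': 7→2 ⇒ 3;  out={1}∪out(3)={1,6}
  fail(14) 'caccb': from fail(13)=2 chase 'b': 2→1→0 ⇒ 10;  out=∅∪out(10)={2}
  fail(6) 'cceeae': from fail(5)=16 chase 'e': 16 ⇒ 19;  out={0}∪out(19)={0,5}
  fail(15) 'caccba': from fail(14)=10 chase 'a': 10→0 ⇒ 16;  out={3}∪out(16)={3}

Run:
pos 0 'c': at 1
pos 1 'c': at 2
pos 2 'e': at 3  → match P6@[1:2]
pos 3 'a': at 16 (fail-walked)
pos 4 'd': at 17
pos 5 'e': at 18  → match P4@[3:5]
pos 6 'a': at 16 (fail-walked)
pos 7 'd': at 17
pos 8 'c': at 1 (fail-walked)
pos 9 'c': at 2
pos 10 'b': at 10 (fail-walked)  → match P2@[10:10]
pos 11 'b': at 10 (fail-walked)  → match P2@[11:11]
pos 12 'a': at 16 (fail-walked)
pos 13 'b': at 10 (fail-walked)  → match P2@[13:13]
pos 14 'c': at 1 (fail-walked)
pos 15 'e': at 20  → match P6@[14:15]
pos 16 'b': at 10 (fail-walked)  → match P2@[16:16]
pos 17 'a': at 16 (fail-walked)
pos 18 'd': at 17
pos 19 'e': at 18  → match P4@[17:19]
pos 20 'd': at 0 (fail-walked)
pos 21 'a': at 16
pos 22 'd': at 17
pos 23 'b': at 10 (fail-walked)  → match P2@[23:23]
pos 24 'c': at 1 (fail-walked)
pos 25 'c': at 2
pos 26 'e': at 3  → match P6@[25:26]
pos 27 'e': at 4
pos 28 'a': at 5
pos 29 'e': at 6  → match P0@[24:29],P5@[28:29]
pos 30 'd': at 0 (fail-walked)
pos 31 'e': at 0
pos 32 'c': at 1
pos 33 'c': at 2
pos 34 'c': at 7
pos 35 'c': at 8
pos 36 'e': at 9  → match P1@[32:36],P6@[35:36]
pos 37 'd': at 0 (fail-walked)
pos 38 'a': at 16
pos 39 'd': at 17
pos 40 'e': at 18  → match P4@[38:40]
pos 41 'd': at 0 (fail-walked)
pos 42 'a': at 16
pos 43 'a': at 16 (fail-walked)
pos 44 'e': at 19  → match P5@[43:44]
pos 45 'a': at 16 (fail-walked)
pos 46 'a': at 16 (fail-walked)
pos 47 'c': at 1 (fail-walked)
pos 48 'a': at 11
pos 49 'b': at 10 (fail-walked)  → match P2@[49:49]
pos 50 'b': at 10 (fail-walked)  → match P2@[50:50]
pos 51 'b': at 10 (fail-walked)  → match P2@[51:51]
pos 52 'c': at 1 (fail-walked)
pos 53 'c': at 2
pos 54 'e': at 3  → match P6@[53:54]
pos 55 'c': at 1 (fail-walked)
pos 56 'c': at 2
pos 57 'e': at 3  → match P6@[56:57]
pos 58 'e': at 4
pos 59 'a': at 5

Matches: [[2,6],[5,4],[10,2],[11,2],[13,2],[15,6],[16,2],[19,4],[23,2],[26,6],[29,0],[29,5],[36,1],[36,6],[40,4],[44,5],[49,2],[50,2],[51,2],[54,6],[57,6]]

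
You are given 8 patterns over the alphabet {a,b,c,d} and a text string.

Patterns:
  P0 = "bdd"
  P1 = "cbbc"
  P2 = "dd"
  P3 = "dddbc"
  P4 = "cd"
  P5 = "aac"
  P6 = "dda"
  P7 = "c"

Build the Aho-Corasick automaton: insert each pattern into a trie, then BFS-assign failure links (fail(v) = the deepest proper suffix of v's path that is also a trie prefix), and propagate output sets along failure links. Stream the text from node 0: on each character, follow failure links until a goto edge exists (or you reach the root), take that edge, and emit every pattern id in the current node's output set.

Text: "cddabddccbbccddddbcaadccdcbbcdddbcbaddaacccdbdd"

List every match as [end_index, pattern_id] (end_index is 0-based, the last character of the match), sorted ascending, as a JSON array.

Construct AC machine:
Trie nodes:
  0='ε' goto a→14 b→1 c→4 d→8
  1='b' goto d→2
  2='bd' goto d→3
  3='bdd' goto ·  ←P0
  4='c' goto b→5 d→13  ←P7
  5='cb' goto b→6
  6='cbb' goto c→7
  7='cbbc' goto ·  ←P1
  8='d' goto d→9
  9='dd' goto a→17 d→10  ←P2
  10='ddd' goto b→11
  11='dddb' goto c→12
  12='dddbc' goto ·  ←P3
  13='cd' goto ·  ←P4
  14='a' goto a→15
  15='aa' goto c→16
  16='aac' goto ·  ←P5
  17='dda' goto ·  ←P6

BFS fail/out derivation:
  n1('b'): parent n0 fail=0; on 'b' 0 → fail=0;  out ∅∪∅=∅
  n4('c'): parent n0 fail=0; on 'c' 0 → fail=0;  out {7}∪∅={7}
  n8('d'): parent n0 fail=0; on 'd' 0 → fail=0;  out ∅∪∅=∅
  n14('a'): parent n0 fail=0; on 'a' 0 → fail=0;  out ∅∪∅=∅
  n2('bd'): parent n1 fail=0; on 'd' 0 → fail=8;  out ∅∪∅=∅
  n5('cb'): parent n4 fail=0; on 'b' 0 → fail=1;  out ∅∪∅=∅
  n9('dd'): parent n8 fail=0; on 'd' 0 → fail=8;  out {2}∪∅={2}
  n13('cd'): parent n4 fail=0; on 'd' 0 → fail=8;  out {4}∪∅={4}
  n15('aa'): parent n14 fail=0; on 'a' 0 → fail=14;  out ∅∪∅=∅
  n3('bdd'): parent n2 fail=8; on 'd' 8 → fail=9;  out {0}∪{2}={0,2}
  n6('cbb'): parent n5 fail=1; on 'b' 1→0 → fail=1;  out ∅∪∅=∅
  n10('ddd'): parent n9 fail=8; on 'd' 8 → fail=9;  out ∅∪{2}={2}
  n16('aac'): parent n15 fail=14; on 'c' 14→0 → fail=4;  out {5}∪{7}={5,7}
  n17('dda'): parent n9 fail=8; on 'a' 8→0 → fail=14;  out {6}∪∅={6}
  n7('cbbc'): parent n6 fail=1; on 'c' 1→0 → fail=4;  out {1}∪{7}={1,7}
  n11('dddb'): parent n10 fail=9; on 'b' 9→8→0 → fail=1;  out ∅∪∅=∅
  n12('dddbc'): parent n11 fail=1; on 'c' 1→0 → fail=4;  out {3}∪{7}={3,7}

Scan:
[0] read 'c'  n0⇒n4  emit P7@[0:0]
[1] read 'd'  n4⇒n13  emit P4@[0:1]
[2] read 'd'  n13⇒n9 (via fail)  emit P2@[1:2]
[3] read 'a'  n9⇒n17  emit P6@[1:3]
[4] read 'b'  n17⇒n1 (via fail)
[5] read 'd'  n1⇒n2
[6] read 'd'  n2⇒n3  emit P0@[4:6],P2@[5:6]
[7] read 'c'  n3⇒n4 (via fail)  emit P7@[7:7]
[8] read 'c'  n4⇒n4 (via fail)  emit P7@[8:8]
[9] read 'b'  n4⇒n5
[10] read 'b'  n5⇒n6
[11] read 'c'  n6⇒n7  emit P1@[8:11],P7@[11:11]
[12] read 'c'  n7⇒n4 (via fail)  emit P7@[12:12]
[13] read 'd'  n4⇒n13  emit P4@[12:13]
[14] read 'd'  n13⇒n9 (via fail)  emit P2@[13:14]
[15] read 'd'  n9⇒n10  emit P2@[14:15]
[16] read 'd'  n10⇒n10 (via fail)  emit P2@[15:16]
[17] read 'b'  n10⇒n11
[18] read 'c'  n11⇒n12  emit P3@[14:18],P7@[18:18]
[19] read 'a'  n12⇒n14 (via fail)
[20] read 'a'  n14⇒n15
[21] read 'd'  n15⇒n8 (via fail)
[22] read 'c'  n8⇒n4 (via fail)  emit P7@[22:22]
[23] read 'c'  n4⇒n4 (via fail)  emit P7@[23:23]
[24] read 'd'  n4⇒n13  emit P4@[23:24]
[25] read 'c'  n13⇒n4 (via fail)  emit P7@[25:25]
[26] read 'b'  n4⇒n5
[27] read 'b'  n5⇒n6
[28] read 'c'  n6⇒n7  emit P1@[25:28],P7@[28:28]
[29] read 'd'  n7⇒n13 (via fail)  emit P4@[28:29]
[30] read 'd'  n13⇒n9 (via fail)  emit P2@[29:30]
[31] read 'd'  n9⇒n10  emit P2@[30:31]
[32] read 'b'  n10⇒n11
[33] read 'c'  n11⇒n12  emit P3@[29:33],P7@[33:33]
[34] read 'b'  n12⇒n5 (via fail)
[35] read 'a'  n5⇒n14 (via fail)
[36] read 'd'  n14⇒n8 (via fail)
[37] read 'd'  n8⇒n9  emit P2@[36:37]
[38] read 'a'  n9⇒n17  emit P6@[36:38]
[39] read 'a'  n17⇒n15 (via fail)
[40] read 'c'  n15⇒n16  emit P5@[38:40],P7@[40:40]
[41] read 'c'  n16⇒n4 (via fail)  emit P7@[41:41]
[42] read 'c'  n4⇒n4 (via fail)  emit P7@[42:42]
[43] read 'd'  n4⇒n13  emit P4@[42:43]
[44] read 'b'  n13⇒n1 (via fail)
[45] read 'd'  n1⇒n2
[46] read 'd'  n2⇒n3  emit P0@[44:46],P2@[45:46]

Matches: [[0,7],[1,4],[2,2],[3,6],[6,0],[6,2],[7,7],[8,7],[11,1],[11,7],[12,7],[13,4],[14,2],[15,2],[16,2],[18,3],[18,7],[22,7],[23,7],[24,4],[25,7],[28,1],[28,7],[29,4],[30,2],[31,2],[33,3],[33,7],[37,2],[38,6],[40,5],[40,7],[41,7],[42,7],[43,4],[46,0],[46,2]]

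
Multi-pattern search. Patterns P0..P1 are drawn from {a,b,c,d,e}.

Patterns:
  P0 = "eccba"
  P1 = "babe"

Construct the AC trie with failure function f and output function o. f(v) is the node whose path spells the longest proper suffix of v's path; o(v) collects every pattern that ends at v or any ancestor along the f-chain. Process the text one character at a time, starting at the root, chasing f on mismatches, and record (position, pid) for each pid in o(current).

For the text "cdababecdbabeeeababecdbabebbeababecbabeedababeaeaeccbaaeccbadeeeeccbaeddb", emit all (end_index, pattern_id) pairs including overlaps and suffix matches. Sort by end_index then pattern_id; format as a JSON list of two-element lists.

Construct AC machine:
Trie (insert patterns):
  0='ε' goto b→6 e→1
  1='e' goto c→2
  2='ec' goto c→3
  3='ecc' goto b→4
  4='eccb' goto a→5
  5='eccba' goto ·  ←P0
  6='b' goto a→7
  7='ba' goto b→8
  8='bab' goto e→9
  9='babe' goto ·  ←P1

Failure links (BFS by depth):
  n1('e'): parent n0 fail=0; on 'e' 0 → fail=0;  out ∅∪∅=∅
  n6('b'): parent n0 fail=0; on 'b' 0 → fail=0;  out ∅∪∅=∅
  n2('ec'): parent n1 fail=0; on 'c' 0 → fail=0;  out ∅∪∅=∅
  n7('ba'): parent n6 fail=0; on 'a' 0 → fail=0;  out ∅∪∅=∅
  n3('ecc'): parent n2 fail=0; on 'c' 0 → fail=0;  out ∅∪∅=∅
  n8('bab'): parent n7 fail=0; on 'b' 0 → fail=6;  out ∅∪∅=∅
  n4('eccb'): parent n3 fail=0; on 'b' 0 → fail=6;  out ∅∪∅=∅
  n9('babe'): parent n8 fail=6; on 'e' 6→0 → fail=1;  out {1}∪∅={1}
  n5('eccba'): parent n4 fail=6; on 'a' 6 → fail=7;  out {0}∪∅={0}

Run:
i=0 'c': node 0→0
i=1 'd': node 0→0
i=2 'a': node 0→0
i=3 'b': node 0→6
i=4 'a': node 6→7
i=5 'b': node 7→8
i=6 'e': node 8→9  → match P1@[3:6]
i=7 'c': node 9→2 (fail-walked)
i=8 'd': node 2→0 (fail-walked)
i=9 'b': node 0→6
i=10 'a': node 6→7
i=11 'b': node 7→8
i=12 'e': node 8→9  → match P1@[9:12]
i=13 'e': node 9→1 (fail-walked)
i=14 'e': node 1→1 (fail-walked)
i=15 'a': node 1→0 (fail-walked)
i=16 'b': node 0→6
i=17 'a': node 6→7
i=18 'b': node 7→8
i=19 'e': node 8→9  → match P1@[16:19]
i=20 'c': node 9→2 (fail-walked)
i=21 'd': node 2→0 (fail-walked)
i=22 'b': node 0→6
i=23 'a': node 6→7
i=24 'b': node 7→8
i=25 'e': node 8→9  → match P1@[22:25]
i=26 'b': node 9→6 (fail-walked)
i=27 'b': node 6→6 (fail-walked)
i=28 'e': node 6→1 (fail-walked)
i=29 'a': node 1→0 (fail-walked)
i=30 'b': node 0→6
i=31 'a': node 6→7
i=32 'b': node 7→8
i=33 'e': node 8→9  → match P1@[30:33]
i=34 'c': node 9→2 (fail-walked)
i=35 'b': node 2→6 (fail-walked)
i=36 'a': node 6→7
i=37 'b': node 7→8
i=38 'e': node 8→9  → match P1@[35:38]
i=39 'e': node 9→1 (fail-walked)
i=40 'd': node 1→0 (fail-walked)
i=41 'a': node 0→0
i=42 'b': node 0→6
i=43 'a': node 6→7
i=44 'b': node 7→8
i=45 'e': node 8→9  → match P1@[42:45]
i=46 'a': node 9→0 (fail-walked)
i=47 'e': node 0→1
i=48 'a': node 1→0 (fail-walked)
i=49 'e': node 0→1
i=50 'c': node 1→2
i=51 'c': node 2→3
i=52 'b': node 3→4
i=53 'a': node 4→5  → match P0@[49:53]
i=54 'a': node 5→0 (fail-walked)
i=55 'e': node 0→1
i=56 'c': node 1→2
i=57 'c': node 2→3
i=58 'b': node 3→4
i=59 'a': node 4→5  → match P0@[55:59]
i=60 'd': node 5→0 (fail-walked)
i=61 'e': node 0→1
i=62 'e': node 1→1 (fail-walked)
i=63 'e': node 1→1 (fail-walked)
i=64 'e': node 1→1 (fail-walked)
i=65 'c': node 1→2
i=66 'c': node 2→3
i=67 'b': node 3→4
i=68 'a': node 4→5  → match P0@[64:68]
i=69 'e': node 5→1 (fail-walked)
i=70 'd': node 1→0 (fail-walked)
i=71 'd': node 0→0
i=72 'b': node 0→6

Result: [[6,1],[12,1],[19,1],[25,1],[33,1],[38,1],[45,1],[53,0],[59,0],[68,0]]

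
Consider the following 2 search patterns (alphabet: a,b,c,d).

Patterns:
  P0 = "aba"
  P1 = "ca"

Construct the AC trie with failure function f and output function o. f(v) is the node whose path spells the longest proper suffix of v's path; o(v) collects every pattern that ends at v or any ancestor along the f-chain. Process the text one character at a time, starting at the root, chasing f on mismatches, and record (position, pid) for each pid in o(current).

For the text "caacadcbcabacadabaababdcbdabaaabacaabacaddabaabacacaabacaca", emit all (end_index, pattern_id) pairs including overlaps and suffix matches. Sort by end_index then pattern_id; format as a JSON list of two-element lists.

Build automaton:
Trie (insert patterns):
  0='ε' goto a→1 c→4
  1='a' goto b→2
  2='ab' goto a→3
  3='aba' goto ·  [P0 ends]
  4='c' goto a→5
  5='ca' goto ·  [P1 ends]

BFS fail/out derivation:
  n1('a'): parent n0 fail=0; on 'a' 0 → fail=0;  out ∅∪∅=∅
  n4('c'): parent n0 fail=0; on 'c' 0 → fail=0;  out ∅∪∅=∅
  n2('ab'): parent n1 fail=0; on 'b' 0 → fail=0;  out ∅∪∅=∅
  n5('ca'): parent n4 fail=0; on 'a' 0 → fail=1;  out {1}∪∅={1}
  n3('aba'): parent n2 fail=0; on 'a' 0 → fail=1;  out {0}∪∅={0}

Scan:
[0] read 'c'  n0⇒n4
[1] read 'a'  n4⇒n5  → match P1@[0:1]
[2] read 'a'  n5⇒n1 (via fail)
[3] read 'c'  n1⇒n4 (via fail)
[4] read 'a'  n4⇒n5  → match P1@[3:4]
[5] read 'd'  n5⇒n0 (via fail)
[6] read 'c'  n0⇒n4
[7] read 'b'  n4⇒n0 (via fail)
[8] read 'c'  n0⇒n4
[9] read 'a'  n4⇒n5  → match P1@[8:9]
[10] read 'b'  n5⇒n2 (via fail)
[11] read 'a'  n2⇒n3  → match P0@[9:11]
[12] read 'c'  n3⇒n4 (via fail)
[13] read 'a'  n4⇒n5  → match P1@[12:13]
[14] read 'd'  n5⇒n0 (via fail)
[15] read 'a'  n0⇒n1
[16] read 'b'  n1⇒n2
[17] read 'a'  n2⇒n3  → match P0@[15:17]
[18] read 'a'  n3⇒n1 (via fail)
[19] read 'b'  n1⇒n2
[20] read 'a'  n2⇒n3  → match P0@[18:20]
[21] read 'b'  n3⇒n2 (via fail)
[22] read 'd'  n2⇒n0 (via fail)
[23] read 'c'  n0⇒n4
[24] read 'b'  n4⇒n0 (via fail)
[25] read 'd'  n0⇒n0
[26] read 'a'  n0⇒n1
[27] read 'b'  n1⇒n2
[28] read 'a'  n2⇒n3  → match P0@[26:28]
[29] read 'a'  n3⇒n1 (via fail)
[30] read 'a'  n1⇒n1 (via fail)
[31] read 'b'  n1⇒n2
[32] read 'a'  n2⇒n3  → match P0@[30:32]
[33] read 'c'  n3⇒n4 (via fail)
[34] read 'a'  n4⇒n5  → match P1@[33:34]
[35] read 'a'  n5⇒n1 (via fail)
[36] read 'b'  n1⇒n2
[37] read 'a'  n2⇒n3  → match P0@[35:37]
[38] read 'c'  n3⇒n4 (via fail)
[39] read 'a'  n4⇒n5  → match P1@[38:39]
[40] read 'd'  n5⇒n0 (via fail)
[41] read 'd'  n0⇒n0
[42] read 'a'  n0⇒n1
[43] read 'b'  n1⇒n2
[44] read 'a'  n2⇒n3  → match P0@[42:44]
[45] read 'a'  n3⇒n1 (via fail)
[46] read 'b'  n1⇒n2
[47] read 'a'  n2⇒n3  → match P0@[45:47]
[48] read 'c'  n3⇒n4 (via fail)
[49] read 'a'  n4⇒n5  → match P1@[48:49]
[50] read 'c'  n5⇒n4 (via fail)
[51] read 'a'  n4⇒n5  → match P1@[50:51]
[52] read 'a'  n5⇒n1 (via fail)
[53] read 'b'  n1⇒n2
[54] read 'a'  n2⇒n3  → match P0@[52:54]
[55] read 'c'  n3⇒n4 (via fail)
[56] read 'a'  n4⇒n5  → match P1@[55:56]
[57] read 'c'  n5⇒n4 (via fail)
[58] read 'a'  n4⇒n5  → match P1@[57:58]

All matches (sorted): [[1,1],[4,1],[9,1],[11,0],[13,1],[17,0],[20,0],[28,0],[32,0],[34,1],[37,0],[39,1],[44,0],[47,0],[49,1],[51,1],[54,0],[56,1],[58,1]]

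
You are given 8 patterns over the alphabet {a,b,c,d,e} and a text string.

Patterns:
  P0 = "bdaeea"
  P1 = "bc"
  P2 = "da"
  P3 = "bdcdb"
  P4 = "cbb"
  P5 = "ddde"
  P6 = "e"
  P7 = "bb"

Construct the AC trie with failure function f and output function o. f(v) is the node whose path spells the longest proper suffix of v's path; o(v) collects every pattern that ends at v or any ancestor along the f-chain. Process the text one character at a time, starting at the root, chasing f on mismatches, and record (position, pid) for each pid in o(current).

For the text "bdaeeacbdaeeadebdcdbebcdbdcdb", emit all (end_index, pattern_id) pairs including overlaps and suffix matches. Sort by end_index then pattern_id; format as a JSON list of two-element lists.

Build automaton:
Trie (insert patterns):
  n0 'ε': b→1 c→13 d→8 e→19
  n1 'b': b→20 c→7 d→2
  n2 'bd': a→3 c→10
  n3 'bda': e→4
  n4 'bdae': e→5
  n5 'bdaee': a→6
  n6 'bdaeea': ·  ←P0
  n7 'bc': ·  ←P1
  n8 'd': a→9 d→16
  n9 'da': ·  ←P2
  n10 'bdc': d→11
  n11 'bdcd': b→12
  n12 'bdcdb': ·  ←P3
  n13 'c': b→14
  n14 'cb': b→15
  n15 'cbb': ·  ←P4
  n16 'dd': d→17
  n17 'ddd': e→18
  n18 'ddde': ·  ←P5
  n19 'e': ·  ←P6
  n20 'bb': ·  ←P7

Failure links (BFS by depth):
  n1('b'): parent n0 fail=0; on 'b' 0 → fail=0;  out ∅∪∅=∅
  n8('d'): parent n0 fail=0; on 'd' 0 → fail=0;  out ∅∪∅=∅
  n13('c'): parent n0 fail=0; on 'c' 0 → fail=0;  out ∅∪∅=∅
  n19('e'): parent n0 fail=0; on 'e' 0 → fail=0;  out {6}∪∅={6}
  n2('bd'): parent n1 fail=0; on 'd' 0 → fail=8;  out ∅∪∅=∅
  n7('bc'): parent n1 fail=0; on 'c' 0 → fail=13;  out {1}∪∅={1}
  n9('da'): parent n8 fail=0; on 'a' 0 → fail=0;  out {2}∪∅={2}
  n14('cb'): parent n13 fail=0; on 'b' 0 → fail=1;  out ∅∪∅=∅
  n16('dd'): parent n8 fail=0; on 'd' 0 → fail=8;  out ∅∪∅=∅
  n20('bb'): parent n1 fail=0; on 'b' 0 → fail=1;  out {7}∪∅={7}
  n3('bda'): parent n2 fail=8; on 'a' 8 → fail=9;  out ∅∪{2}={2}
  n10('bdc'): parent n2 fail=8; on 'c' 8→0 → fail=13;  out ∅∪∅=∅
  n15('cbb'): parent n14 fail=1; on 'b' 1 → fail=20;  out {4}∪{7}={4,7}
  n17('ddd'): parent n16 fail=8; on 'd' 8 → fail=16;  out ∅∪∅=∅
  n4('bdae'): parent n3 fail=9; on 'e' 9→0 → fail=19;  out ∅∪{6}={6}
  n11('bdcd'): parent n10 fail=13; on 'd' 13→0 → fail=8;  out ∅∪∅=∅
  n18('ddde'): parent n17 fail=16; on 'e' 16→8→0 → fail=19;  out {5}∪{6}={5,6}
  n5('bdaee'): parent n4 fail=19; on 'e' 19→0 → fail=19;  out ∅∪{6}={6}
  n12('bdcdb'): parent n11 fail=8; on 'b' 8→0 → fail=1;  out {3}∪∅={3}
  n6('bdaeea'): parent n5 fail=19; on 'a' 19→0 → fail=0;  out {0}∪∅={0}

Text stream:
[0] read 'b'  n0⇒n1
[1] read 'd'  n1⇒n2
[2] read 'a'  n2⇒n3  ** P2@[1:2]
[3] read 'e'  n3⇒n4  ** P6@[3:3]
[4] read 'e'  n4⇒n5  ** P6@[4:4]
[5] read 'a'  n5⇒n6  ** P0@[0:5]
[6] read 'c'  n6⇒n13 ·f
[7] read 'b'  n13⇒n14
[8] read 'd'  n14⇒n2 ·f
[9] read 'a'  n2⇒n3  ** P2@[8:9]
[10] read 'e'  n3⇒n4  ** P6@[10:10]
[11] read 'e'  n4⇒n5  ** P6@[11:11]
[12] read 'a'  n5⇒n6  ** P0@[7:12]
[13] read 'd'  n6⇒n8 ·f
[14] read 'e'  n8⇒n19 ·f  ** P6@[14:14]
[15] read 'b'  n19⇒n1 ·f
[16] read 'd'  n1⇒n2
[17] read 'c'  n2⇒n10
[18] read 'd'  n10⇒n11
[19] read 'b'  n11⇒n12  ** P3@[15:19]
[20] read 'e'  n12⇒n19 ·f  ** P6@[20:20]
[21] read 'b'  n19⇒n1 ·f
[22] read 'c'  n1⇒n7  ** P1@[21:22]
[23] read 'd'  n7⇒n8 ·f
[24] read 'b'  n8⇒n1 ·f
[25] read 'd'  n1⇒n2
[26] read 'c'  n2⇒n10
[27] read 'd'  n10⇒n11
[28] read 'b'  n11⇒n12  ** P3@[24:28]

Result: [[2,2],[3,6],[4,6],[5,0],[9,2],[10,6],[11,6],[12,0],[14,6],[19,3],[20,6],[22,1],[28,3]]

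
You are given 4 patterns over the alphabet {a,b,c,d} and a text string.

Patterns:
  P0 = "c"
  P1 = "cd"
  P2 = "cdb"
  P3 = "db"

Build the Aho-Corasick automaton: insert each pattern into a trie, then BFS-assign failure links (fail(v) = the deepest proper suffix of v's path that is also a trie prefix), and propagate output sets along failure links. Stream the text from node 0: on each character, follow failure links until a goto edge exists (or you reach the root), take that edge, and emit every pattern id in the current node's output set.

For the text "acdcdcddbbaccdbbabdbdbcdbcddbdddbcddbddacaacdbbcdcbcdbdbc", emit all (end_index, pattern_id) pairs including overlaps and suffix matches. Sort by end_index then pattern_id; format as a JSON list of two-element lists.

Build automaton:
Trie (insert patterns):
  n0 'ε': c→1 d→4
  n1 'c': d→2  [P0 ends]
  n2 'cd': b→3  [P1 ends]
  n3 'cdb': ·  [P2 ends]
  n4 'd': b→5
  n5 'db': ·  [P3 ends]

BFS fail/out derivation:
  fail(1) 'c': from fail(0)=0 chase 'c': 0 ⇒ 0;  out={0}∪out(0)={0}
  fail(4) 'd': from fail(0)=0 chase 'd': 0 ⇒ 0;  out=∅∪out(0)=∅
  fail(2) 'cd': from fail(1)=0 chase 'd': 0 ⇒ 4;  out={1}∪out(4)={1}
  fail(5) 'db': from fail(4)=0 chase 'b': 0 ⇒ 0;  out={3}∪out(0)={3}
  fail(3) 'cdb': from fail(2)=4 chase 'b': 4 ⇒ 5;  out={2}∪out(5)={2,3}

Run:
pos 0 'a': at 0
pos 1 'c': at 1  ** P0@[1:1]
pos 2 'd': at 2  ** P1@[1:2]
pos 3 'c': at 1 (fail-walked)  ** P0@[3:3]
pos 4 'd': at 2  ** P1@[3:4]
pos 5 'c': at 1 (fail-walked)  ** P0@[5:5]
pos 6 'd': at 2  ** P1@[5:6]
pos 7 'd': at 4 (fail-walked)
pos 8 'b': at 5  ** P3@[7:8]
pos 9 'b': at 0 (fail-walked)
pos 10 'a': at 0
pos 11 'c': at 1  ** P0@[11:11]
pos 12 'c': at 1 (fail-walked)  ** P0@[12:12]
pos 13 'd': at 2  ** P1@[12:13]
pos 14 'b': at 3  ** P2@[12:14],P3@[13:14]
pos 15 'b': at 0 (fail-walked)
pos 16 'a': at 0
pos 17 'b': at 0
pos 18 'd': at 4
pos 19 'b': at 5  ** P3@[18:19]
pos 20 'd': at 4 (fail-walked)
pos 21 'b': at 5  ** P3@[20:21]
pos 22 'c': at 1 (fail-walked)  ** P0@[22:22]
pos 23 'd': at 2  ** P1@[22:23]
pos 24 'b': at 3  ** P2@[22:24],P3@[23:24]
pos 25 'c': at 1 (fail-walked)  ** P0@[25:25]
pos 26 'd': at 2  ** P1@[25:26]
pos 27 'd': at 4 (fail-walked)
pos 28 'b': at 5  ** P3@[27:28]
pos 29 'd': at 4 (fail-walked)
pos 30 'd': at 4 (fail-walked)
pos 31 'd': at 4 (fail-walked)
pos 32 'b': at 5  ** P3@[31:32]
pos 33 'c': at 1 (fail-walked)  ** P0@[33:33]
pos 34 'd': at 2  ** P1@[33:34]
pos 35 'd': at 4 (fail-walked)
pos 36 'b': at 5  ** P3@[35:36]
pos 37 'd': at 4 (fail-walked)
pos 38 'd': at 4 (fail-walked)
pos 39 'a': at 0 (fail-walked)
pos 40 'c': at 1  ** P0@[40:40]
pos 41 'a': at 0 (fail-walked)
pos 42 'a': at 0
pos 43 'c': at 1  ** P0@[43:43]
pos 44 'd': at 2  ** P1@[43:44]
pos 45 'b': at 3  ** P2@[43:45],P3@[44:45]
pos 46 'b': at 0 (fail-walked)
pos 47 'c': at 1  ** P0@[47:47]
pos 48 'd': at 2  ** P1@[47:48]
pos 49 'c': at 1 (fail-walked)  ** P0@[49:49]
pos 50 'b': at 0 (fail-walked)
pos 51 'c': at 1  ** P0@[51:51]
pos 52 'd': at 2  ** P1@[51:52]
pos 53 'b': at 3  ** P2@[51:53],P3@[52:53]
pos 54 'd': at 4 (fail-walked)
pos 55 'b': at 5  ** P3@[54:55]
pos 56 'c': at 1 (fail-walked)  ** P0@[56:56]

Matches: [[1,0],[2,1],[3,0],[4,1],[5,0],[6,1],[8,3],[11,0],[12,0],[13,1],[14,2],[14,3],[19,3],[21,3],[22,0],[23,1],[24,2],[24,3],[25,0],[26,1],[28,3],[32,3],[33,0],[34,1],[36,3],[40,0],[43,0],[44,1],[45,2],[45,3],[47,0],[48,1],[49,0],[51,0],[52,1],[53,2],[53,3],[55,3],[56,0]]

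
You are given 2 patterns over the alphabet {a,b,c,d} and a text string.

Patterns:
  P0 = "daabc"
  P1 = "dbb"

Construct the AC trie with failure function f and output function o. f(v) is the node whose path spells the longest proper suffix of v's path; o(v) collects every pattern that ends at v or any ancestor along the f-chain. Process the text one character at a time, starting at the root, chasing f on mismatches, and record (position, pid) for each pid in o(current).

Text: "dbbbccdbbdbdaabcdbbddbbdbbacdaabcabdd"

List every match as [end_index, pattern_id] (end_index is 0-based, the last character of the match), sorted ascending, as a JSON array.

Construct AC machine:
Trie (insert patterns):
  0='ε' goto d→1
  1='d' goto a→2 b→6
  2='da' goto a→3
  3='daa' goto b→4
  4='daab' goto c→5
  5='daabc' goto ·  ←P0
  6='db' goto b→7
  7='dbb' goto ·  ←P1

BFS fail/out derivation:
  n1('d'): parent n0 fail=0; on 'd' 0 → fail=0;  out ∅∪∅=∅
  n2('da'): parent n1 fail=0; on 'a' 0 → fail=0;  out ∅∪∅=∅
  n6('db'): parent n1 fail=0; on 'b' 0 → fail=0;  out ∅∪∅=∅
  n3('daa'): parent n2 fail=0; on 'a' 0 → fail=0;  out ∅∪∅=∅
  n7('dbb'): parent n6 fail=0; on 'b' 0 → fail=0;  out {1}∪∅={1}
  n4('daab'): parent n3 fail=0; on 'b' 0 → fail=0;  out ∅∪∅=∅
  n5('daabc'): parent n4 fail=0; on 'c' 0 → fail=0;  out {0}∪∅={0}

Text stream:
[0] read 'd'  n0⇒n1
[1] read 'b'  n1⇒n6
[2] read 'b'  n6⇒n7  ** P1@[0:2]
[3] read 'b'  n7⇒n0 (via fail)
[4] read 'c'  n0⇒n0
[5] read 'c'  n0⇒n0
[6] read 'd'  n0⇒n1
[7] read 'b'  n1⇒n6
[8] read 'b'  n6⇒n7  ** P1@[6:8]
[9] read 'd'  n7⇒n1 (via fail)
[10] read 'b'  n1⇒n6
[11] read 'd'  n6⇒n1 (via fail)
[12] read 'a'  n1⇒n2
[13] read 'a'  n2⇒n3
[14] read 'b'  n3⇒n4
[15] read 'c'  n4⇒n5  ** P0@[11:15]
[16] read 'd'  n5⇒n1 (via fail)
[17] read 'b'  n1⇒n6
[18] read 'b'  n6⇒n7  ** P1@[16:18]
[19] read 'd'  n7⇒n1 (via fail)
[20] read 'd'  n1⇒n1 (via fail)
[21] read 'b'  n1⇒n6
[22] read 'b'  n6⇒n7  ** P1@[20:22]
[23] read 'd'  n7⇒n1 (via fail)
[24] read 'b'  n1⇒n6
[25] read 'b'  n6⇒n7  ** P1@[23:25]
[26] read 'a'  n7⇒n0 (via fail)
[27] read 'c'  n0⇒n0
[28] read 'd'  n0⇒n1
[29] read 'a'  n1⇒n2
[30] read 'a'  n2⇒n3
[31] read 'b'  n3⇒n4
[32] read 'c'  n4⇒n5  ** P0@[28:32]
[33] read 'a'  n5⇒n0 (via fail)
[34] read 'b'  n0⇒n0
[35] read 'd'  n0⇒n1
[36] read 'd'  n1⇒n1 (via fail)

Matches: [[2,1],[8,1],[15,0],[18,1],[22,1],[25,1],[32,0]]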